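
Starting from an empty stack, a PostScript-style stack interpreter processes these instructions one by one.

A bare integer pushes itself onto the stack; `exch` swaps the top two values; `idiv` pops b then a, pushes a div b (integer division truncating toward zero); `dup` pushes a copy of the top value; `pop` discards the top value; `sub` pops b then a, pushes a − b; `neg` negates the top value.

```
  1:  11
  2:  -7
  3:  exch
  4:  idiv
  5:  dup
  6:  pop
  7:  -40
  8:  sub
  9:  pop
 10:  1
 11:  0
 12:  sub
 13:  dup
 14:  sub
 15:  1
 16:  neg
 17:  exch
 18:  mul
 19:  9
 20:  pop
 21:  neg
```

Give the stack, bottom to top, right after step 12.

11    [11]
-7    [11, -7]
exch  [-7, 11]
idiv  [0]
dup   [0, 0]
pop   [0]
-40   [0, -40]
sub   [40]
pop   []
1     [1]
0     [1, 0]
sub   [1]

[1]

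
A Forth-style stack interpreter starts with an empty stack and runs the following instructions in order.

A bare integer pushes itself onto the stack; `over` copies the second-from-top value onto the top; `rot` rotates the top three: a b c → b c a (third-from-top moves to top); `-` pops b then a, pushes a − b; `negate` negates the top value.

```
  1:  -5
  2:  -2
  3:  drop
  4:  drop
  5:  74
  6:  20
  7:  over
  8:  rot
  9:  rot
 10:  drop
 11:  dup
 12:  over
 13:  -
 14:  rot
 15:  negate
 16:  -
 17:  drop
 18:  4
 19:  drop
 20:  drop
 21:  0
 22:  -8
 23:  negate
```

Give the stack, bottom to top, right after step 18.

[74, 4]

-5     : [-5]
-2     : [-5, -2]
drop   : [-5]
drop   : []
74     : [74]
20     : [74, 20]
over   : [74, 20, 74]
rot    : [20, 74, 74]
rot    : [74, 74, 20]
drop   : [74, 74]
dup    : [74, 74, 74]
over   : [74, 74, 74, 74]
-      : [74, 74, 0]
rot    : [74, 0, 74]
negate : [74, 0, -74]
-      : [74, 74]
drop   : [74]
4      : [74, 4]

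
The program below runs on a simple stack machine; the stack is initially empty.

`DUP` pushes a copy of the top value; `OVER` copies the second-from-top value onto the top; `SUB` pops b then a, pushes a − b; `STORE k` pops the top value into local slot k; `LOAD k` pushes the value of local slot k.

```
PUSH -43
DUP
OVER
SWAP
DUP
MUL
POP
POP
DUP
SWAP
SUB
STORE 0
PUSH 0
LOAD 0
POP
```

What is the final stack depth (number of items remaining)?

1

PUSH -43  -43
DUP       -43 -43
OVER      -43 -43 -43
SWAP      -43 -43 -43
DUP       -43 -43 -43 -43
MUL       -43 -43 1849
POP       -43 -43
POP       -43
DUP       -43 -43
SWAP      -43 -43
SUB       0
STORE 0   (empty)
PUSH 0    0
LOAD 0    0 0
POP       0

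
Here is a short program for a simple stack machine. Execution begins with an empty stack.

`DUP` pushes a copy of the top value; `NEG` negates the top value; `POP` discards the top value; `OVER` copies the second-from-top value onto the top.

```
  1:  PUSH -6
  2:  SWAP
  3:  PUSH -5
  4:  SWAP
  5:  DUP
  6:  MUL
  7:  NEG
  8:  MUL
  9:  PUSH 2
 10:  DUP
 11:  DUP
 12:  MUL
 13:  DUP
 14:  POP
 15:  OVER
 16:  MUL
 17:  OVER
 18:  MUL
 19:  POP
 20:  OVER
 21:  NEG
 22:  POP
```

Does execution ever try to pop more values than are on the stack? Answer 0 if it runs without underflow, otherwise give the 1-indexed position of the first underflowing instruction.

2

PUSH -6 → [-6]
SWAP  — needs 2 operands, stack has 1 → underflow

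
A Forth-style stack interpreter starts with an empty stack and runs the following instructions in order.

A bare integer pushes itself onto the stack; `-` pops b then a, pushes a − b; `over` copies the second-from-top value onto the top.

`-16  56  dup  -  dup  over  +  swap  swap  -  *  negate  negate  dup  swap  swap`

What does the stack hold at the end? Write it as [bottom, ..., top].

-16    -> [-16]
56     -> [-16, 56]
dup    -> [-16, 56, 56]
-      -> [-16, 0]
dup    -> [-16, 0, 0]
over   -> [-16, 0, 0, 0]
+      -> [-16, 0, 0]
swap   -> [-16, 0, 0]
swap   -> [-16, 0, 0]
-      -> [-16, 0]
*      -> [0]
negate -> [0]
negate -> [0]
dup    -> [0, 0]
swap   -> [0, 0]
swap   -> [0, 0]

[0, 0]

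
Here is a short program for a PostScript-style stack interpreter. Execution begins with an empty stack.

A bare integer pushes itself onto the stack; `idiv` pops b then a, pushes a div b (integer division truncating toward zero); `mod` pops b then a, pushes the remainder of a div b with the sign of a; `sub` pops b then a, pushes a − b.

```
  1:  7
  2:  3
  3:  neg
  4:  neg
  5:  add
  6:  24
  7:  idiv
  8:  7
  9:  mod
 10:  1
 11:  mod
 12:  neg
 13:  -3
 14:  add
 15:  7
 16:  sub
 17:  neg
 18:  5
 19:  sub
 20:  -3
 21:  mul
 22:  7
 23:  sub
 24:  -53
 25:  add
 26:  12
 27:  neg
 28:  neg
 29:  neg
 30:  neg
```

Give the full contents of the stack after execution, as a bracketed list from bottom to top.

7    : [7]
3    : [7, 3]
neg  : [7, -3]
neg  : [7, 3]
add  : [10]
24   : [10, 24]
idiv : [0]
7    : [0, 7]
mod  : [0]
1    : [0, 1]
mod  : [0]
neg  : [0]
-3   : [0, -3]
add  : [-3]
7    : [-3, 7]
sub  : [-10]
neg  : [10]
5    : [10, 5]
sub  : [5]
-3   : [5, -3]
mul  : [-15]
7    : [-15, 7]
sub  : [-22]
-53  : [-22, -53]
add  : [-75]
12   : [-75, 12]
neg  : [-75, -12]
neg  : [-75, 12]
neg  : [-75, -12]
neg  : [-75, 12]

[-75, 12]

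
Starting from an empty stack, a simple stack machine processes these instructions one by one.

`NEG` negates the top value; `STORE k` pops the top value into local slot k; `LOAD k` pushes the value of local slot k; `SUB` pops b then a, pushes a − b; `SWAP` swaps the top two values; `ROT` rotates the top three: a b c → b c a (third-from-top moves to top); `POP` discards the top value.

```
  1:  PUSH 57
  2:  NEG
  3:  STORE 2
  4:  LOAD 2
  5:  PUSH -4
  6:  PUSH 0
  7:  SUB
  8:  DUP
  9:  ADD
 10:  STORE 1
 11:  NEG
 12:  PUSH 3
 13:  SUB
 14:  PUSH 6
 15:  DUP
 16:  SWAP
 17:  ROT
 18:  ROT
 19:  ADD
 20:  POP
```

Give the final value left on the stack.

PUSH 57 -> 57
NEG     -> -57
STORE 2 -> (empty)
LOAD 2  -> -57
PUSH -4 -> -57 -4
PUSH 0  -> -57 -4 0
SUB     -> -57 -4
DUP     -> -57 -4 -4
ADD     -> -57 -8
STORE 1 -> -57
NEG     -> 57
PUSH 3  -> 57 3
SUB     -> 54
PUSH 6  -> 54 6
DUP     -> 54 6 6
SWAP    -> 54 6 6
ROT     -> 6 6 54
ROT     -> 6 54 6
ADD     -> 6 60
POP     -> 6

6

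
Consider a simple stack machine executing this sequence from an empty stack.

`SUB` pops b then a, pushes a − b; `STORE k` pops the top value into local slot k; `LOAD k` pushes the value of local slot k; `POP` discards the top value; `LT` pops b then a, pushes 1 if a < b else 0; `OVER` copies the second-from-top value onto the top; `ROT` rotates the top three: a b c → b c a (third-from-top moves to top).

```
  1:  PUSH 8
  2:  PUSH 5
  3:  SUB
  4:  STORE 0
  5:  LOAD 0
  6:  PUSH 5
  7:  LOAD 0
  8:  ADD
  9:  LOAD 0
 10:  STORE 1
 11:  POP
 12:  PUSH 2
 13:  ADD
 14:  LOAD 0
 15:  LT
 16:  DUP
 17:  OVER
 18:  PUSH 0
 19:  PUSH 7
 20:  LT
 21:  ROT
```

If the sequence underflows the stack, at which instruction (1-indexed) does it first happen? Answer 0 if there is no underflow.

0

PUSH 8   8
PUSH 5   8 5
SUB      3
STORE 0  (empty)
LOAD 0   3
PUSH 5   3 5
LOAD 0   3 5 3
ADD      3 8
LOAD 0   3 8 3
STORE 1  3 8
POP      3
PUSH 2   3 2
ADD      5
LOAD 0   5 3
LT       0
DUP      0 0
OVER     0 0 0
PUSH 0   0 0 0 0
PUSH 7   0 0 0 0 7
LT       0 0 0 1
ROT      0 0 1 0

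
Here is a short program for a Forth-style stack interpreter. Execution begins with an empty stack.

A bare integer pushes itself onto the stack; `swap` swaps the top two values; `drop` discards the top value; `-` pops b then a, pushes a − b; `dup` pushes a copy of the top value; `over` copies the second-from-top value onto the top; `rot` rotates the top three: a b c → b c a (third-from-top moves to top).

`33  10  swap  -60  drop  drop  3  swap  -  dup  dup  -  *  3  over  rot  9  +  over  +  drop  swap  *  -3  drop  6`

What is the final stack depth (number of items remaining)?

2

33   -> 33
10   -> 33 10
swap -> 10 33
-60  -> 10 33 -60
drop -> 10 33
drop -> 10
3    -> 10 3
swap -> 3 10
-    -> -7
dup  -> -7 -7
dup  -> -7 -7 -7
-    -> -7 0
*    -> 0
3    -> 0 3
over -> 0 3 0
rot  -> 3 0 0
9    -> 3 0 0 9
+    -> 3 0 9
over -> 3 0 9 0
+    -> 3 0 9
drop -> 3 0
swap -> 0 3
*    -> 0
-3   -> 0 -3
drop -> 0
6    -> 0 6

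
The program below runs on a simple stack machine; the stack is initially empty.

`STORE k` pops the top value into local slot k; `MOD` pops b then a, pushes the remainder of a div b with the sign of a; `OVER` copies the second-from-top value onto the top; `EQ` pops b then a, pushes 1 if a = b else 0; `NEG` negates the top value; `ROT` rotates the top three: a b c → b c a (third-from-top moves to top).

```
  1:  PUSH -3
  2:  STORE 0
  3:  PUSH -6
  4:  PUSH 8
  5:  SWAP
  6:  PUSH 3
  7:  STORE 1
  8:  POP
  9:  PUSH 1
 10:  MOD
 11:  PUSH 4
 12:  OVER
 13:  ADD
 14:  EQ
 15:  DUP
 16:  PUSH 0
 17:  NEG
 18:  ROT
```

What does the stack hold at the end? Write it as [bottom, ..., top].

[0, 0, 0]

PUSH -3 : [-3]
STORE 0 : []
PUSH -6 : [-6]
PUSH 8  : [-6, 8]
SWAP    : [8, -6]
PUSH 3  : [8, -6, 3]
STORE 1 : [8, -6]
POP     : [8]
PUSH 1  : [8, 1]
MOD     : [0]
PUSH 4  : [0, 4]
OVER    : [0, 4, 0]
ADD     : [0, 4]
EQ      : [0]
DUP     : [0, 0]
PUSH 0  : [0, 0, 0]
NEG     : [0, 0, 0]
ROT     : [0, 0, 0]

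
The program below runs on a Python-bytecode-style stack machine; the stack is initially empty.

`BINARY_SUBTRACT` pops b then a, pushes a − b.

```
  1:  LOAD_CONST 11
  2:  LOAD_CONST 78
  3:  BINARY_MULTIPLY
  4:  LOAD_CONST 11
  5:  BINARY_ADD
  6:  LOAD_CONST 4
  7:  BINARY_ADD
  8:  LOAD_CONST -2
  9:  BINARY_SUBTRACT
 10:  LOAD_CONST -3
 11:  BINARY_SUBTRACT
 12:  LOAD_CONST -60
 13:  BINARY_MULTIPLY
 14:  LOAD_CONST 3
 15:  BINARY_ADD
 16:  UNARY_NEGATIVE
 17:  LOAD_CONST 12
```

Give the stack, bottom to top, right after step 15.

LOAD_CONST 11    [11]
LOAD_CONST 78    [11, 78]
BINARY_MULTIPLY  [858]
LOAD_CONST 11    [858, 11]
BINARY_ADD       [869]
LOAD_CONST 4     [869, 4]
BINARY_ADD       [873]
LOAD_CONST -2    [873, -2]
BINARY_SUBTRACT  [875]
LOAD_CONST -3    [875, -3]
BINARY_SUBTRACT  [878]
LOAD_CONST -60   [878, -60]
BINARY_MULTIPLY  [-52680]
LOAD_CONST 3     [-52680, 3]
BINARY_ADD       [-52677]

[-52677]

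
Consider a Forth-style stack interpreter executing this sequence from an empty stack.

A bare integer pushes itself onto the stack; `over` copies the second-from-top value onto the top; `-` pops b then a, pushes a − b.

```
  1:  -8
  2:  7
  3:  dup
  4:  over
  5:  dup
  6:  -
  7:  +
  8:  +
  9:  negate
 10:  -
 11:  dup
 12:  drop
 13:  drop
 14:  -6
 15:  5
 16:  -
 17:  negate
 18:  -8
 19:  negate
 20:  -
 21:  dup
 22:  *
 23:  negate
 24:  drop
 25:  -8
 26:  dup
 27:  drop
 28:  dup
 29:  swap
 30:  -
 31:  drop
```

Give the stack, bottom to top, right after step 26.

[-8, -8]

-8     : -8
7      : -8 7
dup    : -8 7 7
over   : -8 7 7 7
dup    : -8 7 7 7 7
-      : -8 7 7 0
+      : -8 7 7
+      : -8 14
negate : -8 -14
-      : 6
dup    : 6 6
drop   : 6
drop   : (empty)
-6     : -6
5      : -6 5
-      : -11
negate : 11
-8     : 11 -8
negate : 11 8
-      : 3
dup    : 3 3
*      : 9
negate : -9
drop   : (empty)
-8     : -8
dup    : -8 -8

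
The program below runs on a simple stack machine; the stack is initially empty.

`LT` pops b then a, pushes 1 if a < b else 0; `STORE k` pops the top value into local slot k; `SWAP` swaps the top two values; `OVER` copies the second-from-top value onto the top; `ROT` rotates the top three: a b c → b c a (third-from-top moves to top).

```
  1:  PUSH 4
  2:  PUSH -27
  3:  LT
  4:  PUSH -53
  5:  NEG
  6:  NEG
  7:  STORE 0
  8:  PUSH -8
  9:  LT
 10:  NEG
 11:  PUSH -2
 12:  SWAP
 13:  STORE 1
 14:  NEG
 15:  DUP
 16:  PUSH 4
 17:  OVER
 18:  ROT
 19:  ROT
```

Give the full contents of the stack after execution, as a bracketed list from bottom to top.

PUSH 4    4
PUSH -27  4 -27
LT        0
PUSH -53  0 -53
NEG       0 53
NEG       0 -53
STORE 0   0
PUSH -8   0 -8
LT        0
NEG       0
PUSH -2   0 -2
SWAP      -2 0
STORE 1   -2
NEG       2
DUP       2 2
PUSH 4    2 2 4
OVER      2 2 4 2
ROT       2 4 2 2
ROT       2 2 2 4

[2, 2, 2, 4]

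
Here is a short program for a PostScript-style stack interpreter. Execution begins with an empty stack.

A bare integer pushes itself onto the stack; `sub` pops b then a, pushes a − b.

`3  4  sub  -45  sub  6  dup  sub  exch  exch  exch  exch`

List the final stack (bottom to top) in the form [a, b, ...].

[44, 0]

3    -> 3
4    -> 3 4
sub  -> -1
-45  -> -1 -45
sub  -> 44
6    -> 44 6
dup  -> 44 6 6
sub  -> 44 0
exch -> 0 44
exch -> 44 0
exch -> 0 44
exch -> 44 0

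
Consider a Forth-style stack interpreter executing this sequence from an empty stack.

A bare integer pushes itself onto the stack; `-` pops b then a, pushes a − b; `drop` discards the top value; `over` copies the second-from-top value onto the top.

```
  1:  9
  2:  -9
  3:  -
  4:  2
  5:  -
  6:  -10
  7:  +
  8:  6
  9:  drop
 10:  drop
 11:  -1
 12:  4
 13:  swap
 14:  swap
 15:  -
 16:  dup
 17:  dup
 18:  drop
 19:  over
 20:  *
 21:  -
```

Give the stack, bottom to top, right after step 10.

[]

9    : 9
-9   : 9 -9
-    : 18
2    : 18 2
-    : 16
-10  : 16 -10
+    : 6
6    : 6 6
drop : 6
drop : (empty)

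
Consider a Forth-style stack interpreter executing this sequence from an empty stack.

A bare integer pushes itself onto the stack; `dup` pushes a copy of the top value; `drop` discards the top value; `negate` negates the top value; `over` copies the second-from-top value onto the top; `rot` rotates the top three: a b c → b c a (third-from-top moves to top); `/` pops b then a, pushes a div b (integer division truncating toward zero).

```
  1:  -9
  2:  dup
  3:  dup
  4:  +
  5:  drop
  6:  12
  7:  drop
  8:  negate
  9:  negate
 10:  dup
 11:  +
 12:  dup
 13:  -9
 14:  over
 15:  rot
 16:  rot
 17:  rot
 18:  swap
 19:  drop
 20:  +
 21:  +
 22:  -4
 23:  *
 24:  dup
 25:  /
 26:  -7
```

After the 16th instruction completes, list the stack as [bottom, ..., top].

[-18, -18, -18, -9]

-9     -> [-9]
dup    -> [-9, -9]
dup    -> [-9, -9, -9]
+      -> [-9, -18]
drop   -> [-9]
12     -> [-9, 12]
drop   -> [-9]
negate -> [9]
negate -> [-9]
dup    -> [-9, -9]
+      -> [-18]
dup    -> [-18, -18]
-9     -> [-18, -18, -9]
over   -> [-18, -18, -9, -18]
rot    -> [-18, -9, -18, -18]
rot    -> [-18, -18, -18, -9]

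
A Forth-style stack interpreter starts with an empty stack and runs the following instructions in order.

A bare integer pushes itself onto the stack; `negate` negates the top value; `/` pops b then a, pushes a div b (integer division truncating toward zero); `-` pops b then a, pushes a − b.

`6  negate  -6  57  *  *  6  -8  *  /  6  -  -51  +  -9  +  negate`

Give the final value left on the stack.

108

6      -> [6]
negate -> [-6]
-6     -> [-6, -6]
57     -> [-6, -6, 57]
*      -> [-6, -342]
*      -> [2052]
6      -> [2052, 6]
-8     -> [2052, 6, -8]
*      -> [2052, -48]
/      -> [-42]
6      -> [-42, 6]
-      -> [-48]
-51    -> [-48, -51]
+      -> [-99]
-9     -> [-99, -9]
+      -> [-108]
negate -> [108]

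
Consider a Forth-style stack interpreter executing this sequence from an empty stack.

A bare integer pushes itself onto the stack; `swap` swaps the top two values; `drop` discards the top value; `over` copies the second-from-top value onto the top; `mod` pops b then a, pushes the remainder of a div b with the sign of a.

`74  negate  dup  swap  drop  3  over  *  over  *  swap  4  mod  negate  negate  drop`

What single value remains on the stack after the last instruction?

74     → [74]
negate → [-74]
dup    → [-74, -74]
swap   → [-74, -74]
drop   → [-74]
3      → [-74, 3]
over   → [-74, 3, -74]
*      → [-74, -222]
over   → [-74, -222, -74]
*      → [-74, 16428]
swap   → [16428, -74]
4      → [16428, -74, 4]
mod    → [16428, -2]
negate → [16428, 2]
negate → [16428, -2]
drop   → [16428]

16428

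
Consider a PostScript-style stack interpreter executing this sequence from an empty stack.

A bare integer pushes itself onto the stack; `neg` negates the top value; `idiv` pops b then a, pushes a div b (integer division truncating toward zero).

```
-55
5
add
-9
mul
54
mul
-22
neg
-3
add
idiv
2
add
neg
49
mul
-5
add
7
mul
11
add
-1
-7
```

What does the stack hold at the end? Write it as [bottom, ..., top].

-55  -> [-55]
5    -> [-55, 5]
add  -> [-50]
-9   -> [-50, -9]
mul  -> [450]
54   -> [450, 54]
mul  -> [24300]
-22  -> [24300, -22]
neg  -> [24300, 22]
-3   -> [24300, 22, -3]
add  -> [24300, 19]
idiv -> [1278]
2    -> [1278, 2]
add  -> [1280]
neg  -> [-1280]
49   -> [-1280, 49]
mul  -> [-62720]
-5   -> [-62720, -5]
add  -> [-62725]
7    -> [-62725, 7]
mul  -> [-439075]
11   -> [-439075, 11]
add  -> [-439064]
-1   -> [-439064, -1]
-7   -> [-439064, -1, -7]

[-439064, -1, -7]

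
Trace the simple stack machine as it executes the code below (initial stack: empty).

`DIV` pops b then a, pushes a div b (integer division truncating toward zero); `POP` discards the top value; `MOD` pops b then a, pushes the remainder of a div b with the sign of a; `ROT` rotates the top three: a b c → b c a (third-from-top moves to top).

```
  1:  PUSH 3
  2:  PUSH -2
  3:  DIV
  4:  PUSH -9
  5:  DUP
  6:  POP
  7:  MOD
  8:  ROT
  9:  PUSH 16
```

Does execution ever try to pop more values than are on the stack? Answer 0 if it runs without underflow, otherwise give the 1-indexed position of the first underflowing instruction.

8

PUSH 3  : [3]
PUSH -2 : [3, -2]
DIV     : [-1]
PUSH -9 : [-1, -9]
DUP     : [-1, -9, -9]
POP     : [-1, -9]
MOD     : [-1]
ROT  — needs 3 operands, stack has 1 → underflow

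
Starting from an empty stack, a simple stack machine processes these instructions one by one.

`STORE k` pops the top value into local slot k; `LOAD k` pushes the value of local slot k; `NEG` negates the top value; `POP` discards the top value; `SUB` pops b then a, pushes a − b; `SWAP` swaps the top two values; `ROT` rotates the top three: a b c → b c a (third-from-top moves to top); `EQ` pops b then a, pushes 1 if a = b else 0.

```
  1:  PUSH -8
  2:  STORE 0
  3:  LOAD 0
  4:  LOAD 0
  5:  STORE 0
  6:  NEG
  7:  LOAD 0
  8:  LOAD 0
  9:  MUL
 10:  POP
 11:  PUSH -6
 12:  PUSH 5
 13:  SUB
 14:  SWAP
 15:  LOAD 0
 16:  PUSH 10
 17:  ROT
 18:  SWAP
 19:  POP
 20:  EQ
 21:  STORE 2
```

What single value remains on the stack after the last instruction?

PUSH -8  -8
STORE 0  (empty)
LOAD 0   -8
LOAD 0   -8 -8
STORE 0  -8
NEG      8
LOAD 0   8 -8
LOAD 0   8 -8 -8
MUL      8 64
POP      8
PUSH -6  8 -6
PUSH 5   8 -6 5
SUB      8 -11
SWAP     -11 8
LOAD 0   -11 8 -8
PUSH 10  -11 8 -8 10
ROT      -11 -8 10 8
SWAP     -11 -8 8 10
POP      -11 -8 8
EQ       -11 0
STORE 2  -11

-11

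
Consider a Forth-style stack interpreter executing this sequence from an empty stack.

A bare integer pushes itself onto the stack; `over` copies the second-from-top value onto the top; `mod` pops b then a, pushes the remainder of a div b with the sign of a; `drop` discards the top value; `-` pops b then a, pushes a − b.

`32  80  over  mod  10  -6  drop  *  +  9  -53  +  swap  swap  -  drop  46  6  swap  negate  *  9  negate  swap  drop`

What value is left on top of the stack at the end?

32     -> [32]
80     -> [32, 80]
over   -> [32, 80, 32]
mod    -> [32, 16]
10     -> [32, 16, 10]
-6     -> [32, 16, 10, -6]
drop   -> [32, 16, 10]
*      -> [32, 160]
+      -> [192]
9      -> [192, 9]
-53    -> [192, 9, -53]
+      -> [192, -44]
swap   -> [-44, 192]
swap   -> [192, -44]
-      -> [236]
drop   -> []
46     -> [46]
6      -> [46, 6]
swap   -> [6, 46]
negate -> [6, -46]
*      -> [-276]
9      -> [-276, 9]
negate -> [-276, -9]
swap   -> [-9, -276]
drop   -> [-9]

-9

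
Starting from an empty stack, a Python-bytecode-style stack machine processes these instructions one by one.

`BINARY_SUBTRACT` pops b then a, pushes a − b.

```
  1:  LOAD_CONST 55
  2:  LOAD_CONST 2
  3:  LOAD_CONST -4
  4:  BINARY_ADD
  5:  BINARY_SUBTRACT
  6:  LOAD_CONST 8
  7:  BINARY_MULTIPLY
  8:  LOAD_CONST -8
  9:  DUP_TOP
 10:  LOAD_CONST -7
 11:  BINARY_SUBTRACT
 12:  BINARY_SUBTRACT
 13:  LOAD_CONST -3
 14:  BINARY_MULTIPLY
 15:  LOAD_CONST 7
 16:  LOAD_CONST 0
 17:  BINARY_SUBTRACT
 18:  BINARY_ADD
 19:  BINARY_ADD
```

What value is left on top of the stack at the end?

LOAD_CONST 55   → 55
LOAD_CONST 2    → 55 2
LOAD_CONST -4   → 55 2 -4
BINARY_ADD      → 55 -2
BINARY_SUBTRACT → 57
LOAD_CONST 8    → 57 8
BINARY_MULTIPLY → 456
LOAD_CONST -8   → 456 -8
DUP_TOP         → 456 -8 -8
LOAD_CONST -7   → 456 -8 -8 -7
BINARY_SUBTRACT → 456 -8 -1
BINARY_SUBTRACT → 456 -7
LOAD_CONST -3   → 456 -7 -3
BINARY_MULTIPLY → 456 21
LOAD_CONST 7    → 456 21 7
LOAD_CONST 0    → 456 21 7 0
BINARY_SUBTRACT → 456 21 7
BINARY_ADD      → 456 28
BINARY_ADD      → 484

484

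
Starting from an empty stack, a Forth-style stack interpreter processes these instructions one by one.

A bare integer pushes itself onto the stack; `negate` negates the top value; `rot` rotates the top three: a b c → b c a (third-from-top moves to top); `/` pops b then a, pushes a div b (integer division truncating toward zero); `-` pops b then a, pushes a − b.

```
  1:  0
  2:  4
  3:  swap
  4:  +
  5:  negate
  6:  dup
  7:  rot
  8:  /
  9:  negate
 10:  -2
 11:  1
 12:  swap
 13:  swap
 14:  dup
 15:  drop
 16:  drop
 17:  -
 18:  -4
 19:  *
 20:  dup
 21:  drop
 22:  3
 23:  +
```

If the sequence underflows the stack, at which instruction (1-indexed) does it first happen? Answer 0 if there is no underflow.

0      -> [0]
4      -> [0, 4]
swap   -> [4, 0]
+      -> [4]
negate -> [-4]
dup    -> [-4, -4]
rot  — needs 3 operands, stack has 2 → underflow

7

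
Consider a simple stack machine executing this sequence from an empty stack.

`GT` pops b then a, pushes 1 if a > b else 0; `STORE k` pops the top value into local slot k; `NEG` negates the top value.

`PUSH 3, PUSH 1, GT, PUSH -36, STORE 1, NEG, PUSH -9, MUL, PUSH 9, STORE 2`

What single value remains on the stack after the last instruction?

9

PUSH 3   : 3
PUSH 1   : 3 1
GT       : 1
PUSH -36 : 1 -36
STORE 1  : 1
NEG      : -1
PUSH -9  : -1 -9
MUL      : 9
PUSH 9   : 9 9
STORE 2  : 9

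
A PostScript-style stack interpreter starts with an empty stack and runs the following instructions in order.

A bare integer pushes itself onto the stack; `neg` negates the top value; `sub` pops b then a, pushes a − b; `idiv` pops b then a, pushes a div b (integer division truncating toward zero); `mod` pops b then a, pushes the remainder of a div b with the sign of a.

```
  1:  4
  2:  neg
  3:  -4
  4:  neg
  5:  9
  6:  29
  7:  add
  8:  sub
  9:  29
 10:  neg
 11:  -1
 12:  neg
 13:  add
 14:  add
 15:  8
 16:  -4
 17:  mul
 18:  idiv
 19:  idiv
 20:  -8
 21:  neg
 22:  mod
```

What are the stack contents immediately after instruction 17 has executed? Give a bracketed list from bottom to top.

4    [4]
neg  [-4]
-4   [-4, -4]
neg  [-4, 4]
9    [-4, 4, 9]
29   [-4, 4, 9, 29]
add  [-4, 4, 38]
sub  [-4, -34]
29   [-4, -34, 29]
neg  [-4, -34, -29]
-1   [-4, -34, -29, -1]
neg  [-4, -34, -29, 1]
add  [-4, -34, -28]
add  [-4, -62]
8    [-4, -62, 8]
-4   [-4, -62, 8, -4]
mul  [-4, -62, -32]

[-4, -62, -32]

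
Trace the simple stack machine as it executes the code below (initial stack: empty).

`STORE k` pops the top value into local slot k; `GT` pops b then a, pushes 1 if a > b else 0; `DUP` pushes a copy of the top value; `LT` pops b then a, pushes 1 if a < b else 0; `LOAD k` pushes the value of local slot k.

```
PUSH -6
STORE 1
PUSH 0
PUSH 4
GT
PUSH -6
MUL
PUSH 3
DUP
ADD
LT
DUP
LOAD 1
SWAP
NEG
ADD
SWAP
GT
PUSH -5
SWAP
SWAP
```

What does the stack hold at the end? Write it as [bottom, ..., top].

PUSH -6 → [-6]
STORE 1 → []
PUSH 0  → [0]
PUSH 4  → [0, 4]
GT      → [0]
PUSH -6 → [0, -6]
MUL     → [0]
PUSH 3  → [0, 3]
DUP     → [0, 3, 3]
ADD     → [0, 6]
LT      → [1]
DUP     → [1, 1]
LOAD 1  → [1, 1, -6]
SWAP    → [1, -6, 1]
NEG     → [1, -6, -1]
ADD     → [1, -7]
SWAP    → [-7, 1]
GT      → [0]
PUSH -5 → [0, -5]
SWAP    → [-5, 0]
SWAP    → [0, -5]

[0, -5]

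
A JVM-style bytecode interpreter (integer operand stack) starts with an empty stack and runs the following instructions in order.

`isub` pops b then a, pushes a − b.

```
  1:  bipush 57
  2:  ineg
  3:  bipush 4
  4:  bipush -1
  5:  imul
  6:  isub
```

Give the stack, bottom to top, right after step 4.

[-57, 4, -1]

bipush 57 -> [57]
ineg      -> [-57]
bipush 4  -> [-57, 4]
bipush -1 -> [-57, 4, -1]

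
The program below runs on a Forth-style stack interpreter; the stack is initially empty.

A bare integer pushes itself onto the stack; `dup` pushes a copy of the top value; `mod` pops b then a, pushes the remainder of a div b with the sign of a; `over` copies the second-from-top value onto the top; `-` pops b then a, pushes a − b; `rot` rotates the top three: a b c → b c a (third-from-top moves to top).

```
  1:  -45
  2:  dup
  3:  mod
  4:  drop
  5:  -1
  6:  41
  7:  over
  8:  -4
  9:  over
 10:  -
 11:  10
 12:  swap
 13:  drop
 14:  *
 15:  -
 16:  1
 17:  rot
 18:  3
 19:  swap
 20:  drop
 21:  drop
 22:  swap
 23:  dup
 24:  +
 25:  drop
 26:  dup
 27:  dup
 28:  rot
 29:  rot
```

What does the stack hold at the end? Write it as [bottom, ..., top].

-45  → [-45]
dup  → [-45, -45]
mod  → [0]
drop → []
-1   → [-1]
41   → [-1, 41]
over → [-1, 41, -1]
-4   → [-1, 41, -1, -4]
over → [-1, 41, -1, -4, -1]
-    → [-1, 41, -1, -3]
10   → [-1, 41, -1, -3, 10]
swap → [-1, 41, -1, 10, -3]
drop → [-1, 41, -1, 10]
*    → [-1, 41, -10]
-    → [-1, 51]
1    → [-1, 51, 1]
rot  → [51, 1, -1]
3    → [51, 1, -1, 3]
swap → [51, 1, 3, -1]
drop → [51, 1, 3]
drop → [51, 1]
swap → [1, 51]
dup  → [1, 51, 51]
+    → [1, 102]
drop → [1]
dup  → [1, 1]
dup  → [1, 1, 1]
rot  → [1, 1, 1]
rot  → [1, 1, 1]

[1, 1, 1]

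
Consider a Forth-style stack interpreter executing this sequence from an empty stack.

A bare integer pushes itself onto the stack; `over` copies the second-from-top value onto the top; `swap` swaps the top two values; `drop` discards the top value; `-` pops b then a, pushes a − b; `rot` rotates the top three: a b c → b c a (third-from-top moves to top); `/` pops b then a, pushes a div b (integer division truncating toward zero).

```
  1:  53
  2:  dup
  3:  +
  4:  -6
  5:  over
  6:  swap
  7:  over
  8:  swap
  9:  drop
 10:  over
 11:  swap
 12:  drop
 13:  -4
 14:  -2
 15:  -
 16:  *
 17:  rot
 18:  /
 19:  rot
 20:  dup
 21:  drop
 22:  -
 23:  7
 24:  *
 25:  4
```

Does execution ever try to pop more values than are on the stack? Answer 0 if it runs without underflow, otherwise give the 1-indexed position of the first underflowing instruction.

19

53    53
dup   53 53
+     106
-6    106 -6
over  106 -6 106
swap  106 106 -6
over  106 106 -6 106
swap  106 106 106 -6
drop  106 106 106
over  106 106 106 106
swap  106 106 106 106
drop  106 106 106
-4    106 106 106 -4
-2    106 106 106 -4 -2
-     106 106 106 -2
*     106 106 -212
rot   106 -212 106
/     106 -2
rot  — needs 3 operands, stack has 2 → underflow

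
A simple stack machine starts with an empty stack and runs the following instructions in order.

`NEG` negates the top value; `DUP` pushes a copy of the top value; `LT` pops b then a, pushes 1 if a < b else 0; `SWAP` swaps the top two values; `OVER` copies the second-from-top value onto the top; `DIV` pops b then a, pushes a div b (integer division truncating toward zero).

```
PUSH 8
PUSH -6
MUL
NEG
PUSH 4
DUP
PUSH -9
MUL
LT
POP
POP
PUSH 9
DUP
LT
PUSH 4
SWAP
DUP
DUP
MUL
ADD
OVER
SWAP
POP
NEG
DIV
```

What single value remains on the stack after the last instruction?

-1

PUSH 8  -> [8]
PUSH -6 -> [8, -6]
MUL     -> [-48]
NEG     -> [48]
PUSH 4  -> [48, 4]
DUP     -> [48, 4, 4]
PUSH -9 -> [48, 4, 4, -9]
MUL     -> [48, 4, -36]
LT      -> [48, 0]
POP     -> [48]
POP     -> []
PUSH 9  -> [9]
DUP     -> [9, 9]
LT      -> [0]
PUSH 4  -> [0, 4]
SWAP    -> [4, 0]
DUP     -> [4, 0, 0]
DUP     -> [4, 0, 0, 0]
MUL     -> [4, 0, 0]
ADD     -> [4, 0]
OVER    -> [4, 0, 4]
SWAP    -> [4, 4, 0]
POP     -> [4, 4]
NEG     -> [4, -4]
DIV     -> [-1]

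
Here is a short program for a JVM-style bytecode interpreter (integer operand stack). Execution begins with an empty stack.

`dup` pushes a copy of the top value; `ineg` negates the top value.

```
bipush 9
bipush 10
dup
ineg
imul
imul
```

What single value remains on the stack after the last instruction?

-900

bipush 9  → [9]
bipush 10 → [9, 10]
dup       → [9, 10, 10]
ineg      → [9, 10, -10]
imul      → [9, -100]
imul      → [-900]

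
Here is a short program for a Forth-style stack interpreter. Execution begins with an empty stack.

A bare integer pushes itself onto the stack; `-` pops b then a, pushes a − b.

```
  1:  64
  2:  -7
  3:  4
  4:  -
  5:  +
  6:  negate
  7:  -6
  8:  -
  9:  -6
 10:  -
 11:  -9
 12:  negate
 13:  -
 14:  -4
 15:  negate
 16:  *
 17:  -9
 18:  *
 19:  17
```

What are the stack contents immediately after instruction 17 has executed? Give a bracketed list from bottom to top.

64     : 64
-7     : 64 -7
4      : 64 -7 4
-      : 64 -11
+      : 53
negate : -53
-6     : -53 -6
-      : -47
-6     : -47 -6
-      : -41
-9     : -41 -9
negate : -41 9
-      : -50
-4     : -50 -4
negate : -50 4
*      : -200
-9     : -200 -9

[-200, -9]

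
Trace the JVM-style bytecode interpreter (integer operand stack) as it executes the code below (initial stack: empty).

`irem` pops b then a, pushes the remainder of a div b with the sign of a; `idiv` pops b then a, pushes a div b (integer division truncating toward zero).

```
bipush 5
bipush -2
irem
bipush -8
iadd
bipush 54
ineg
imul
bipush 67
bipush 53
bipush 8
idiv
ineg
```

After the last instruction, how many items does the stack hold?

3

bipush 5  : [5]
bipush -2 : [5, -2]
irem      : [1]
bipush -8 : [1, -8]
iadd      : [-7]
bipush 54 : [-7, 54]
ineg      : [-7, -54]
imul      : [378]
bipush 67 : [378, 67]
bipush 53 : [378, 67, 53]
bipush 8  : [378, 67, 53, 8]
idiv      : [378, 67, 6]
ineg      : [378, 67, -6]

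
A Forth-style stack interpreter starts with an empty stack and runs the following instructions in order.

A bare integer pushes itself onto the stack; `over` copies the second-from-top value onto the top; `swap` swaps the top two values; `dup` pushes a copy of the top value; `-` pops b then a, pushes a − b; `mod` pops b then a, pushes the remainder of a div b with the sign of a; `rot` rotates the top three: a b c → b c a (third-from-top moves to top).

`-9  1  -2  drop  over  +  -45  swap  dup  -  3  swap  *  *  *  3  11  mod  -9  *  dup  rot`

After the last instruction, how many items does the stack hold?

-9   : [-9]
1    : [-9, 1]
-2   : [-9, 1, -2]
drop : [-9, 1]
over : [-9, 1, -9]
+    : [-9, -8]
-45  : [-9, -8, -45]
swap : [-9, -45, -8]
dup  : [-9, -45, -8, -8]
-    : [-9, -45, 0]
3    : [-9, -45, 0, 3]
swap : [-9, -45, 3, 0]
*    : [-9, -45, 0]
*    : [-9, 0]
*    : [0]
3    : [0, 3]
11   : [0, 3, 11]
mod  : [0, 3]
-9   : [0, 3, -9]
*    : [0, -27]
dup  : [0, -27, -27]
rot  : [-27, -27, 0]

3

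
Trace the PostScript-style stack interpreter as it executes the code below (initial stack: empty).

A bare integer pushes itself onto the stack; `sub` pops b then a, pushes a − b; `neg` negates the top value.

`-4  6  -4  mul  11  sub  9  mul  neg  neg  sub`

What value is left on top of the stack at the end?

311

-4  -> -4
6   -> -4 6
-4  -> -4 6 -4
mul -> -4 -24
11  -> -4 -24 11
sub -> -4 -35
9   -> -4 -35 9
mul -> -4 -315
neg -> -4 315
neg -> -4 -315
sub -> 311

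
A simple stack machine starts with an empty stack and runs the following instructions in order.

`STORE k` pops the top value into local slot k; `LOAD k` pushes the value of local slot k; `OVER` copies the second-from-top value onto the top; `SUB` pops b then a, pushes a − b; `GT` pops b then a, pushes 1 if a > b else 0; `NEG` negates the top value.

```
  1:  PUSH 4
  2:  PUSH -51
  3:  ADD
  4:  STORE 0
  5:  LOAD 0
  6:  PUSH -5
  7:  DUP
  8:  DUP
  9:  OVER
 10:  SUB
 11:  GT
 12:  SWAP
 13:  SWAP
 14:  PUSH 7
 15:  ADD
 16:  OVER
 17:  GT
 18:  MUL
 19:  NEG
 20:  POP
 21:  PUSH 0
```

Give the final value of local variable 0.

PUSH 4   : 4
PUSH -51 : 4 -51
ADD      : -47
STORE 0  : (empty)
LOAD 0   : -47
PUSH -5  : -47 -5
DUP      : -47 -5 -5
DUP      : -47 -5 -5 -5
OVER     : -47 -5 -5 -5 -5
SUB      : -47 -5 -5 0
GT       : -47 -5 0
SWAP     : -47 0 -5
SWAP     : -47 -5 0
PUSH 7   : -47 -5 0 7
ADD      : -47 -5 7
OVER     : -47 -5 7 -5
GT       : -47 -5 1
MUL      : -47 -5
NEG      : -47 5
POP      : -47
PUSH 0   : -47 0

-47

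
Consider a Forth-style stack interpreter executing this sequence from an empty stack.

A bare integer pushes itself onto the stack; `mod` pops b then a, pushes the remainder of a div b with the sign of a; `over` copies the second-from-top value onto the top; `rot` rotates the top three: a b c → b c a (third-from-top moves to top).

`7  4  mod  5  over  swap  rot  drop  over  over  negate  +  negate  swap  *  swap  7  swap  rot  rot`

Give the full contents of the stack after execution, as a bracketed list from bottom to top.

7       [7]
4       [7, 4]
mod     [3]
5       [3, 5]
over    [3, 5, 3]
swap    [3, 3, 5]
rot     [3, 5, 3]
drop    [3, 5]
over    [3, 5, 3]
over    [3, 5, 3, 5]
negate  [3, 5, 3, -5]
+       [3, 5, -2]
negate  [3, 5, 2]
swap    [3, 2, 5]
*       [3, 10]
swap    [10, 3]
7       [10, 3, 7]
swap    [10, 7, 3]
rot     [7, 3, 10]
rot     [3, 10, 7]

[3, 10, 7]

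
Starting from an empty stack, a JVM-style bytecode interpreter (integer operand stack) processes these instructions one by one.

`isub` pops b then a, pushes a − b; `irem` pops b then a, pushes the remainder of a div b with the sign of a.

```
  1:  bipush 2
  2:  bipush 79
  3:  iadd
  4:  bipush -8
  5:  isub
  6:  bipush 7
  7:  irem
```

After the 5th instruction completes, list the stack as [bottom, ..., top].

bipush 2   [2]
bipush 79  [2, 79]
iadd       [81]
bipush -8  [81, -8]
isub       [89]

[89]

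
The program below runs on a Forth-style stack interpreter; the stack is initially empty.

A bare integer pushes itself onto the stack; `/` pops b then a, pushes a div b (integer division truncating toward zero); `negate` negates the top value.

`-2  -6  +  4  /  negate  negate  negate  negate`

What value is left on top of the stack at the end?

-2

-2     → [-2]
-6     → [-2, -6]
+      → [-8]
4      → [-8, 4]
/      → [-2]
negate → [2]
negate → [-2]
negate → [2]
negate → [-2]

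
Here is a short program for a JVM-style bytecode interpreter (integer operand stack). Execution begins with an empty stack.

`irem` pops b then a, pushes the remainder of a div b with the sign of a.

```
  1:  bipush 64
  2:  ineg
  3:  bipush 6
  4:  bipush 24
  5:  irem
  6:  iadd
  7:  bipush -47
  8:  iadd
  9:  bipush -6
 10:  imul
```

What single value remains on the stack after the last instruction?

bipush 64   [64]
ineg        [-64]
bipush 6    [-64, 6]
bipush 24   [-64, 6, 24]
irem        [-64, 6]
iadd        [-58]
bipush -47  [-58, -47]
iadd        [-105]
bipush -6   [-105, -6]
imul        [630]

630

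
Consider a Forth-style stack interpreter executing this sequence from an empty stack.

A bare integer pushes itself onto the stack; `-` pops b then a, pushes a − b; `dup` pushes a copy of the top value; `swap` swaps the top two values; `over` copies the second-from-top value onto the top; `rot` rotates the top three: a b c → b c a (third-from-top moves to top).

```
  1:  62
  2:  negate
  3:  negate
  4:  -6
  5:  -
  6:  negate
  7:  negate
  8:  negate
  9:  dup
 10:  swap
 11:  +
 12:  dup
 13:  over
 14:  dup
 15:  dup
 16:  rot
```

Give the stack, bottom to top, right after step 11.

[-136]

62     : 62
negate : -62
negate : 62
-6     : 62 -6
-      : 68
negate : -68
negate : 68
negate : -68
dup    : -68 -68
swap   : -68 -68
+      : -136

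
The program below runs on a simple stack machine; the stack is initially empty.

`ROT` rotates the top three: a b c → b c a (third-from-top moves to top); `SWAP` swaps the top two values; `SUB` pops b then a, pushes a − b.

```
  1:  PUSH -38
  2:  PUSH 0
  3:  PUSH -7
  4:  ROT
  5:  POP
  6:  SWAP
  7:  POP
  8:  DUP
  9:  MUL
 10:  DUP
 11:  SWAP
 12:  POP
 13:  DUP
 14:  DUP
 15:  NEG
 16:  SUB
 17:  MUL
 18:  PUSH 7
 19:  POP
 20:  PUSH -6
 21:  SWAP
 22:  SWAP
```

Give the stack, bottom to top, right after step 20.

[4802, -6]

PUSH -38 → -38
PUSH 0   → -38 0
PUSH -7  → -38 0 -7
ROT      → 0 -7 -38
POP      → 0 -7
SWAP     → -7 0
POP      → -7
DUP      → -7 -7
MUL      → 49
DUP      → 49 49
SWAP     → 49 49
POP      → 49
DUP      → 49 49
DUP      → 49 49 49
NEG      → 49 49 -49
SUB      → 49 98
MUL      → 4802
PUSH 7   → 4802 7
POP      → 4802
PUSH -6  → 4802 -6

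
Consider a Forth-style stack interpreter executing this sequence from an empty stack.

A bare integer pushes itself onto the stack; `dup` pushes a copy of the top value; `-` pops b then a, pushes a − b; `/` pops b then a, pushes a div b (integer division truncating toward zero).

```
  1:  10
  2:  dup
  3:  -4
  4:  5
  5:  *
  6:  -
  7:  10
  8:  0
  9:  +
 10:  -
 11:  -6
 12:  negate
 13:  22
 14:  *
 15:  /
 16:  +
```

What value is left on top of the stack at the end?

10     → 10
dup    → 10 10
-4     → 10 10 -4
5      → 10 10 -4 5
*      → 10 10 -20
-      → 10 30
10     → 10 30 10
0      → 10 30 10 0
+      → 10 30 10
-      → 10 20
-6     → 10 20 -6
negate → 10 20 6
22     → 10 20 6 22
*      → 10 20 132
/      → 10 0
+      → 10

10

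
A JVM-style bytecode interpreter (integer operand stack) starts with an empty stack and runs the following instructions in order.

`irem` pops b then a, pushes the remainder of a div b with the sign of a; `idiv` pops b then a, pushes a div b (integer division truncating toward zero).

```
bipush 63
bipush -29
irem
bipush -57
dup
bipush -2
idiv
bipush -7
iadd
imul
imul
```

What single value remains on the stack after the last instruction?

-5985

bipush 63  -> 63
bipush -29 -> 63 -29
irem       -> 5
bipush -57 -> 5 -57
dup        -> 5 -57 -57
bipush -2  -> 5 -57 -57 -2
idiv       -> 5 -57 28
bipush -7  -> 5 -57 28 -7
iadd       -> 5 -57 21
imul       -> 5 -1197
imul       -> -5985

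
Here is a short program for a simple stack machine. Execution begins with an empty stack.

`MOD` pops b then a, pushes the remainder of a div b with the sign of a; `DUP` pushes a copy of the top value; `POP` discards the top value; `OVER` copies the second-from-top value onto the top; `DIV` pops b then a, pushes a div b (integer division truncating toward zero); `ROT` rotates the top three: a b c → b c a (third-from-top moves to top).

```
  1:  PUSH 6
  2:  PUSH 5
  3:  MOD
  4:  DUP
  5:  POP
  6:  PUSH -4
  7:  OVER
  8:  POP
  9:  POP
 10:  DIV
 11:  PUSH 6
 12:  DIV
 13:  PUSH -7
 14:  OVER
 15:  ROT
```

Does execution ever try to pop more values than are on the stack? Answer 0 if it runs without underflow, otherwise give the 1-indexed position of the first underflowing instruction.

10

PUSH 6  → [6]
PUSH 5  → [6, 5]
MOD     → [1]
DUP     → [1, 1]
POP     → [1]
PUSH -4 → [1, -4]
OVER    → [1, -4, 1]
POP     → [1, -4]
POP     → [1]
DIV  — needs 2 operands, stack has 1 → underflow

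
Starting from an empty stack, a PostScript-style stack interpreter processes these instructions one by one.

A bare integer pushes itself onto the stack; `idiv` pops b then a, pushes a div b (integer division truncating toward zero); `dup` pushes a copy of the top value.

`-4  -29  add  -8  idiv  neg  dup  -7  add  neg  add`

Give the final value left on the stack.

-4   → -4
-29  → -4 -29
add  → -33
-8   → -33 -8
idiv → 4
neg  → -4
dup  → -4 -4
-7   → -4 -4 -7
add  → -4 -11
neg  → -4 11
add  → 7

7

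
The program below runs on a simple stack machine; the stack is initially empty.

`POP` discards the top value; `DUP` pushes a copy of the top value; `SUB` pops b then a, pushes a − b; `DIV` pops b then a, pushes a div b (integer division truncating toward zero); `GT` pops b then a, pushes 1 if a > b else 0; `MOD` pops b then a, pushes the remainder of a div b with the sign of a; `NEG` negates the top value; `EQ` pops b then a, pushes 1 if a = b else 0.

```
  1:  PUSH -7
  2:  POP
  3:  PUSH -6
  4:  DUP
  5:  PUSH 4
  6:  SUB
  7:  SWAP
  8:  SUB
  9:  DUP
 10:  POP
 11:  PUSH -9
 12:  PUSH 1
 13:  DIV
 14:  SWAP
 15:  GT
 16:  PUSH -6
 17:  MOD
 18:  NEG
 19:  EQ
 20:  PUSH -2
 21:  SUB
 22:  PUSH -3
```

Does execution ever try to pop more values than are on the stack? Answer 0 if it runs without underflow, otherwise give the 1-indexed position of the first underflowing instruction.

19

PUSH -7 : [-7]
POP     : []
PUSH -6 : [-6]
DUP     : [-6, -6]
PUSH 4  : [-6, -6, 4]
SUB     : [-6, -10]
SWAP    : [-10, -6]
SUB     : [-4]
DUP     : [-4, -4]
POP     : [-4]
PUSH -9 : [-4, -9]
PUSH 1  : [-4, -9, 1]
DIV     : [-4, -9]
SWAP    : [-9, -4]
GT      : [0]
PUSH -6 : [0, -6]
MOD     : [0]
NEG     : [0]
EQ  — needs 2 operands, stack has 1 → underflow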